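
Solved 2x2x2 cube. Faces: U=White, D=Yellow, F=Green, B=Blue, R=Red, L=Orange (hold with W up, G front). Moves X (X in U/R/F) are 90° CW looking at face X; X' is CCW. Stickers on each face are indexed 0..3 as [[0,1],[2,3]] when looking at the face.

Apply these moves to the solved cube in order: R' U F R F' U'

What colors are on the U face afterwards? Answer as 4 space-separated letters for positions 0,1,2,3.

After move 1 (R'): R=RRRR U=WBWB F=GWGW D=YGYG B=YBYB
After move 2 (U): U=WWBB F=RRGW R=YBRR B=OOYB L=GWOO
After move 3 (F): F=GRWR U=WWOW R=BBBR D=RYYG L=GYOG
After move 4 (R): R=BBRB U=WROR F=GYWG D=RYYO B=WOWB
After move 5 (F'): F=YGGW U=WRBR R=YBRB D=YGYO L=GROO
After move 6 (U'): U=RRWB F=GRGW R=YGRB B=YBWB L=WOOO
Query: U face = RRWB

Answer: R R W B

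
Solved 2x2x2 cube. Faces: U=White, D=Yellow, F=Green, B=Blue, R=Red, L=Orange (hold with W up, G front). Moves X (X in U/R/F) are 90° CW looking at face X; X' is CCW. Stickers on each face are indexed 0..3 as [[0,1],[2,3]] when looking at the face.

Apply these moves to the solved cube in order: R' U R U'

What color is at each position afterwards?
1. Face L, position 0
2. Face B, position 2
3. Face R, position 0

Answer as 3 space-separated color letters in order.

After move 1 (R'): R=RRRR U=WBWB F=GWGW D=YGYG B=YBYB
After move 2 (U): U=WWBB F=RRGW R=YBRR B=OOYB L=GWOO
After move 3 (R): R=RYRB U=WRBW F=RGGG D=YYYO B=BOWB
After move 4 (U'): U=RWWB F=GWGG R=RGRB B=RYWB L=BOOO
Query 1: L[0] = B
Query 2: B[2] = W
Query 3: R[0] = R

Answer: B W R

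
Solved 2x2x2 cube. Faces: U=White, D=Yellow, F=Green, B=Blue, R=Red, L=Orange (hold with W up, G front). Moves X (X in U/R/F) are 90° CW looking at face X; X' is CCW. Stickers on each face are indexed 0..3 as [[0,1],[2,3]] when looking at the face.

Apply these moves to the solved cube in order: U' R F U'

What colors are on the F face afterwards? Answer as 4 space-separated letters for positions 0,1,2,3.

Answer: B Y Y Y

Derivation:
After move 1 (U'): U=WWWW F=OOGG R=GGRR B=RRBB L=BBOO
After move 2 (R): R=RGRG U=WOWG F=OYGY D=YBYR B=WRWB
After move 3 (F): F=GOYY U=WOOB R=WGGG D=RRYR L=BYOB
After move 4 (U'): U=OBWO F=BYYY R=GOGG B=WGWB L=WROB
Query: F face = BYYY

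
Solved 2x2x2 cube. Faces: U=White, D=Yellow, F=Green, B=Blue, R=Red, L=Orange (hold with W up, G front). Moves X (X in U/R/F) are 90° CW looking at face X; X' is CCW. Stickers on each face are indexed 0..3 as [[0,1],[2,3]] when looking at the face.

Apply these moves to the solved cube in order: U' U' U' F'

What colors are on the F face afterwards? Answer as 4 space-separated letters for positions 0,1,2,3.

Answer: R G R G

Derivation:
After move 1 (U'): U=WWWW F=OOGG R=GGRR B=RRBB L=BBOO
After move 2 (U'): U=WWWW F=BBGG R=OORR B=GGBB L=RROO
After move 3 (U'): U=WWWW F=RRGG R=BBRR B=OOBB L=GGOO
After move 4 (F'): F=RGRG U=WWBR R=YBYR D=GOYY L=GWOW
Query: F face = RGRG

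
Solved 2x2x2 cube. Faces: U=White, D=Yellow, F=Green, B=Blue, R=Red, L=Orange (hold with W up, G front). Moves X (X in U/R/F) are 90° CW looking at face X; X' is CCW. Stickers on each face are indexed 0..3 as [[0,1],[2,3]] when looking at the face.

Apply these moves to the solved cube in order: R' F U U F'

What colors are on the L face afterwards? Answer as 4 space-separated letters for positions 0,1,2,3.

After move 1 (R'): R=RRRR U=WBWB F=GWGW D=YGYG B=YBYB
After move 2 (F): F=GGWW U=WBOO R=WRBR D=RRYG L=OYOG
After move 3 (U): U=OWOB F=WRWW R=YBBR B=OYYB L=GGOG
After move 4 (U): U=OOBW F=YBWW R=OYBR B=GGYB L=WROG
After move 5 (F'): F=BWYW U=OOOB R=RYRR D=RGYG L=WWOB
Query: L face = WWOB

Answer: W W O B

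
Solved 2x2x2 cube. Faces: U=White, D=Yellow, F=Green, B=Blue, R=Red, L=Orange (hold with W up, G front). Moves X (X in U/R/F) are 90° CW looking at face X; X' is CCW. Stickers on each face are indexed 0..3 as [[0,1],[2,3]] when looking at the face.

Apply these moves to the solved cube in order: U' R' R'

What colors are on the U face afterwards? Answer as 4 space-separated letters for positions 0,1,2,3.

Answer: W Y W Y

Derivation:
After move 1 (U'): U=WWWW F=OOGG R=GGRR B=RRBB L=BBOO
After move 2 (R'): R=GRGR U=WBWR F=OWGW D=YOYG B=YRYB
After move 3 (R'): R=RRGG U=WYWY F=OBGR D=YWYW B=GROB
Query: U face = WYWY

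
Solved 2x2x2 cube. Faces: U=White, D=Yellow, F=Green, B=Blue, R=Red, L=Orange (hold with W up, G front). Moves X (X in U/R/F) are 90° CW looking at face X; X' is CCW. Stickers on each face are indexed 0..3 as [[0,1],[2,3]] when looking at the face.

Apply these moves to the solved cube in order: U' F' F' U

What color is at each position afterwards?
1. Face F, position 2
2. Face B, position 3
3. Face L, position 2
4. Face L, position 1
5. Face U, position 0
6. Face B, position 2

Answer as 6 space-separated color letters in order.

Answer: O B O G Y B

Derivation:
After move 1 (U'): U=WWWW F=OOGG R=GGRR B=RRBB L=BBOO
After move 2 (F'): F=OGOG U=WWGR R=YGYR D=BOYY L=BWOW
After move 3 (F'): F=GGOO U=WWYY R=OGBR D=WWYY L=BROG
After move 4 (U): U=YWYW F=OGOO R=RRBR B=BRBB L=GGOG
Query 1: F[2] = O
Query 2: B[3] = B
Query 3: L[2] = O
Query 4: L[1] = G
Query 5: U[0] = Y
Query 6: B[2] = B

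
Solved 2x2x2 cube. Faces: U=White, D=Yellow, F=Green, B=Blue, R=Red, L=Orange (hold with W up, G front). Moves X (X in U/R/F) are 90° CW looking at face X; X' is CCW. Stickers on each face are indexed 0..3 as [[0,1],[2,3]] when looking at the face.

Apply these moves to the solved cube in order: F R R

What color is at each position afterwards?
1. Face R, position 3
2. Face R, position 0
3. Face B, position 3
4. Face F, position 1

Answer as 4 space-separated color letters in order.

After move 1 (F): F=GGGG U=WWOO R=WRWR D=RRYY L=OYOY
After move 2 (R): R=WWRR U=WGOG F=GRGY D=RBYB B=OBWB
After move 3 (R): R=RWRW U=WROY F=GBGB D=RWYO B=GBGB
Query 1: R[3] = W
Query 2: R[0] = R
Query 3: B[3] = B
Query 4: F[1] = B

Answer: W R B B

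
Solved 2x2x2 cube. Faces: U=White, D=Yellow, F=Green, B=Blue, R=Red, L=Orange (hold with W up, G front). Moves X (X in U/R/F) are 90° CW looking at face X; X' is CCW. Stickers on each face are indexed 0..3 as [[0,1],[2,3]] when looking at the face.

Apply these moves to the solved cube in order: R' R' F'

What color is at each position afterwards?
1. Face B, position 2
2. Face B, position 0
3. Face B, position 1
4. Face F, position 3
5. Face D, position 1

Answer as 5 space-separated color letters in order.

Answer: G G B G O

Derivation:
After move 1 (R'): R=RRRR U=WBWB F=GWGW D=YGYG B=YBYB
After move 2 (R'): R=RRRR U=WYWY F=GBGB D=YWYW B=GBGB
After move 3 (F'): F=BBGG U=WYRR R=WRYR D=OOYW L=OYOW
Query 1: B[2] = G
Query 2: B[0] = G
Query 3: B[1] = B
Query 4: F[3] = G
Query 5: D[1] = O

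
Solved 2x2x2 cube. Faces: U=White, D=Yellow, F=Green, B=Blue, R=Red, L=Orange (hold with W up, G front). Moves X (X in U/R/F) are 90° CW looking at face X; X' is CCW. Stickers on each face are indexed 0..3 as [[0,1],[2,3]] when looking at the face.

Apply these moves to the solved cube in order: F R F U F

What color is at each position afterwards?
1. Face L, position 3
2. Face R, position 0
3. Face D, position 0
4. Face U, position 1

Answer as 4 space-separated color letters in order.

Answer: W Y G W

Derivation:
After move 1 (F): F=GGGG U=WWOO R=WRWR D=RRYY L=OYOY
After move 2 (R): R=WWRR U=WGOG F=GRGY D=RBYB B=OBWB
After move 3 (F): F=GGYR U=WGYY R=OWGR D=RWYB L=OROB
After move 4 (U): U=YWYG F=OWYR R=OBGR B=ORWB L=GGOB
After move 5 (F): F=YORW U=YWBG R=YBGR D=GOYB L=GROW
Query 1: L[3] = W
Query 2: R[0] = Y
Query 3: D[0] = G
Query 4: U[1] = W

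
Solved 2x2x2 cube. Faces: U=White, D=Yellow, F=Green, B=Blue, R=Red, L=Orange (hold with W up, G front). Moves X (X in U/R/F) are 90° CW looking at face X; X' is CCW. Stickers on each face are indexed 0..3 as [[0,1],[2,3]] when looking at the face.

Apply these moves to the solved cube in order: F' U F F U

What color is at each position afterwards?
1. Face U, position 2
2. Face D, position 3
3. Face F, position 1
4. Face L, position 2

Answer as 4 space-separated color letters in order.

After move 1 (F'): F=GGGG U=WWRR R=YRYR D=OOYY L=OWOW
After move 2 (U): U=RWRW F=YRGG R=BBYR B=OWBB L=GGOW
After move 3 (F): F=GYGR U=RWWG R=RBWR D=YBYY L=GOOO
After move 4 (F): F=GGRY U=RWOO R=WBGR D=WRYY L=GYOB
After move 5 (U): U=OROW F=WBRY R=OWGR B=GYBB L=GGOB
Query 1: U[2] = O
Query 2: D[3] = Y
Query 3: F[1] = B
Query 4: L[2] = O

Answer: O Y B O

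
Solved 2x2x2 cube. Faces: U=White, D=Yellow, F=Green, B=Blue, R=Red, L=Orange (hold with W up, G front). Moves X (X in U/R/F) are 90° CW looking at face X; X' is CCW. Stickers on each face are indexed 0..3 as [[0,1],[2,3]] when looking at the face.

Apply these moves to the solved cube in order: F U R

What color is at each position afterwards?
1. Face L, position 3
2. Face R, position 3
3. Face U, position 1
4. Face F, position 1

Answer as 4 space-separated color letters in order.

After move 1 (F): F=GGGG U=WWOO R=WRWR D=RRYY L=OYOY
After move 2 (U): U=OWOW F=WRGG R=BBWR B=OYBB L=GGOY
After move 3 (R): R=WBRB U=OROG F=WRGY D=RBYO B=WYWB
Query 1: L[3] = Y
Query 2: R[3] = B
Query 3: U[1] = R
Query 4: F[1] = R

Answer: Y B R R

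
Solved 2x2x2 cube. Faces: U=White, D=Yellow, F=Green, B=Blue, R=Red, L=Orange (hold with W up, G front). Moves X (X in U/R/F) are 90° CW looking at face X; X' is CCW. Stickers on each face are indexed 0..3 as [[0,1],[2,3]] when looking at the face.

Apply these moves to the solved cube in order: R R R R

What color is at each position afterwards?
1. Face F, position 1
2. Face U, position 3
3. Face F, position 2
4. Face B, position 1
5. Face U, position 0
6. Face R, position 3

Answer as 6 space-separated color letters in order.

Answer: G W G B W R

Derivation:
After move 1 (R): R=RRRR U=WGWG F=GYGY D=YBYB B=WBWB
After move 2 (R): R=RRRR U=WYWY F=GBGB D=YWYW B=GBGB
After move 3 (R): R=RRRR U=WBWB F=GWGW D=YGYG B=YBYB
After move 4 (R): R=RRRR U=WWWW F=GGGG D=YYYY B=BBBB
Query 1: F[1] = G
Query 2: U[3] = W
Query 3: F[2] = G
Query 4: B[1] = B
Query 5: U[0] = W
Query 6: R[3] = R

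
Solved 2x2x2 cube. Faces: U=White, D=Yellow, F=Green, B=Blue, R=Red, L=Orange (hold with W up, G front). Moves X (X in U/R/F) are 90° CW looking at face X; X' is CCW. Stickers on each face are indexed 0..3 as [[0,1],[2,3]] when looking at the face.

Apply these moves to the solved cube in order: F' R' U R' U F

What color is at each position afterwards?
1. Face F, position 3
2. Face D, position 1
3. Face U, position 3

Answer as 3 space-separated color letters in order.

Answer: Y G W

Derivation:
After move 1 (F'): F=GGGG U=WWRR R=YRYR D=OOYY L=OWOW
After move 2 (R'): R=RRYY U=WBRB F=GWGR D=OGYG B=YBOB
After move 3 (U): U=RWBB F=RRGR R=YBYY B=OWOB L=GWOW
After move 4 (R'): R=BYYY U=ROBO F=RWGB D=ORYR B=GWGB
After move 5 (U): U=BROO F=BYGB R=GWYY B=GWGB L=RWOW
After move 6 (F): F=GBBY U=BRWW R=OWOY D=YGYR L=ROOR
Query 1: F[3] = Y
Query 2: D[1] = G
Query 3: U[3] = W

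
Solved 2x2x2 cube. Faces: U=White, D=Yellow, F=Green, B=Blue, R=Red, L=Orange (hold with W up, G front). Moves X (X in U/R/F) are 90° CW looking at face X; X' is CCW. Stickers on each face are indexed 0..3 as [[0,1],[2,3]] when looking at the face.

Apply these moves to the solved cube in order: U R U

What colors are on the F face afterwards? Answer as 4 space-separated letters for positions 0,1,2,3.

Answer: R B G Y

Derivation:
After move 1 (U): U=WWWW F=RRGG R=BBRR B=OOBB L=GGOO
After move 2 (R): R=RBRB U=WRWG F=RYGY D=YBYO B=WOWB
After move 3 (U): U=WWGR F=RBGY R=WORB B=GGWB L=RYOO
Query: F face = RBGY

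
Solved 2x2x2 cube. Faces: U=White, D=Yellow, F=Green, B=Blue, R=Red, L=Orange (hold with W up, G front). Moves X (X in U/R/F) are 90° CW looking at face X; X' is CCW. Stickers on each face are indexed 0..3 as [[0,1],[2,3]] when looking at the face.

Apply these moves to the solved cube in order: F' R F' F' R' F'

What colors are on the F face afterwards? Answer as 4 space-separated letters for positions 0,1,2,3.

After move 1 (F'): F=GGGG U=WWRR R=YRYR D=OOYY L=OWOW
After move 2 (R): R=YYRR U=WGRG F=GOGY D=OBYB B=RBWB
After move 3 (F'): F=OYGG U=WGYR R=BYOR D=WWYB L=OGOR
After move 4 (F'): F=YGOG U=WGBO R=WYWR D=GRYB L=OROY
After move 5 (R'): R=YRWW U=WWBR F=YGOO D=GGYG B=BBRB
After move 6 (F'): F=GOYO U=WWYW R=GRGW D=RYYG L=OROB
Query: F face = GOYO

Answer: G O Y O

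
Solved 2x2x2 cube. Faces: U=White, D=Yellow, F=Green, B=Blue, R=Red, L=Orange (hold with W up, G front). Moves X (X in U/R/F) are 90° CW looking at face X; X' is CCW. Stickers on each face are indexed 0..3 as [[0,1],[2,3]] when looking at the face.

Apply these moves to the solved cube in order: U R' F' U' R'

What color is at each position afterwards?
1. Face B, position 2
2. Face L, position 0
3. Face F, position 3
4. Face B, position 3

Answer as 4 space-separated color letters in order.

Answer: O Y B B

Derivation:
After move 1 (U): U=WWWW F=RRGG R=BBRR B=OOBB L=GGOO
After move 2 (R'): R=BRBR U=WBWO F=RWGW D=YRYG B=YOYB
After move 3 (F'): F=WWRG U=WBBB R=RRYR D=GOYG L=GOOW
After move 4 (U'): U=BBWB F=GORG R=WWYR B=RRYB L=YOOW
After move 5 (R'): R=WRWY U=BYWR F=GBRB D=GOYG B=GROB
Query 1: B[2] = O
Query 2: L[0] = Y
Query 3: F[3] = B
Query 4: B[3] = B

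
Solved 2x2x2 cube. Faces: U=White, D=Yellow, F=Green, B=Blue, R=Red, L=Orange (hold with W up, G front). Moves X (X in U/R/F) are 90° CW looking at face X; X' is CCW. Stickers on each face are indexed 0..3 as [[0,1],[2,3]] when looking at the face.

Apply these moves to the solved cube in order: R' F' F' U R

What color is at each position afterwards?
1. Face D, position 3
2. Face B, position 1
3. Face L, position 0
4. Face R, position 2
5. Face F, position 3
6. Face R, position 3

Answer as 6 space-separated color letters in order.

After move 1 (R'): R=RRRR U=WBWB F=GWGW D=YGYG B=YBYB
After move 2 (F'): F=WWGG U=WBRR R=GRYR D=OOYG L=OBOW
After move 3 (F'): F=WGWG U=WBGY R=OROR D=BWYG L=OROR
After move 4 (U): U=GWYB F=ORWG R=YBOR B=ORYB L=WGOR
After move 5 (R): R=OYRB U=GRYG F=OWWG D=BYYO B=BRWB
Query 1: D[3] = O
Query 2: B[1] = R
Query 3: L[0] = W
Query 4: R[2] = R
Query 5: F[3] = G
Query 6: R[3] = B

Answer: O R W R G B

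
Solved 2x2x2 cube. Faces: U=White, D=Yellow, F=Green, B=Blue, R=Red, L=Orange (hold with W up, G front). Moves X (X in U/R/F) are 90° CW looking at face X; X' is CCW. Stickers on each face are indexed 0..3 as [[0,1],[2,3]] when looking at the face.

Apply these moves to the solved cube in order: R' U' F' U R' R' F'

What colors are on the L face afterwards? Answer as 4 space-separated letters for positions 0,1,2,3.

After move 1 (R'): R=RRRR U=WBWB F=GWGW D=YGYG B=YBYB
After move 2 (U'): U=BBWW F=OOGW R=GWRR B=RRYB L=YBOO
After move 3 (F'): F=OWOG U=BBGR R=GWYR D=BOYG L=YWOW
After move 4 (U): U=GBRB F=GWOG R=RRYR B=YWYB L=OWOW
After move 5 (R'): R=RRRY U=GYRY F=GBOB D=BWYG B=GWOB
After move 6 (R'): R=RYRR U=GORG F=GYOY D=BBYB B=GWWB
After move 7 (F'): F=YYGO U=GORR R=BYBR D=WWYB L=OGOR
Query: L face = OGOR

Answer: O G O R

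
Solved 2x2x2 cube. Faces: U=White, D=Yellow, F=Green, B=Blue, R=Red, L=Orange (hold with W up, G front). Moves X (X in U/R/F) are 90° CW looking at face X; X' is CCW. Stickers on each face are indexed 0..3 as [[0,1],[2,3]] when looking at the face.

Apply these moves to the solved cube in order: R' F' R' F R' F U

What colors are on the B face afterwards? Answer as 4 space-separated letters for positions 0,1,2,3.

After move 1 (R'): R=RRRR U=WBWB F=GWGW D=YGYG B=YBYB
After move 2 (F'): F=WWGG U=WBRR R=GRYR D=OOYG L=OBOW
After move 3 (R'): R=RRGY U=WYRY F=WBGR D=OWYG B=GBOB
After move 4 (F): F=GWRB U=WYWB R=RRYY D=GRYG L=OOOW
After move 5 (R'): R=RYRY U=WOWG F=GYRB D=GWYB B=GBRB
After move 6 (F): F=RGBY U=WOWO R=WYGY D=RRYB L=OGOW
After move 7 (U): U=WWOO F=WYBY R=GBGY B=OGRB L=RGOW
Query: B face = OGRB

Answer: O G R B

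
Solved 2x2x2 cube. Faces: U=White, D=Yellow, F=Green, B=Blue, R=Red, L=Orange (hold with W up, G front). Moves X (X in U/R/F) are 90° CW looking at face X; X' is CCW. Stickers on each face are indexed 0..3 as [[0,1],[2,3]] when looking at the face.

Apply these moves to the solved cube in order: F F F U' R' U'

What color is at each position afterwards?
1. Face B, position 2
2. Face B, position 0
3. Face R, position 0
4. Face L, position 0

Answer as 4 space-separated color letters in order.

Answer: O G O Y

Derivation:
After move 1 (F): F=GGGG U=WWOO R=WRWR D=RRYY L=OYOY
After move 2 (F): F=GGGG U=WWYY R=OROR D=WWYY L=OROR
After move 3 (F): F=GGGG U=WWRR R=YRYR D=OOYY L=OWOW
After move 4 (U'): U=WRWR F=OWGG R=GGYR B=YRBB L=BBOW
After move 5 (R'): R=GRGY U=WBWY F=ORGR D=OWYG B=YROB
After move 6 (U'): U=BYWW F=BBGR R=ORGY B=GROB L=YROW
Query 1: B[2] = O
Query 2: B[0] = G
Query 3: R[0] = O
Query 4: L[0] = Y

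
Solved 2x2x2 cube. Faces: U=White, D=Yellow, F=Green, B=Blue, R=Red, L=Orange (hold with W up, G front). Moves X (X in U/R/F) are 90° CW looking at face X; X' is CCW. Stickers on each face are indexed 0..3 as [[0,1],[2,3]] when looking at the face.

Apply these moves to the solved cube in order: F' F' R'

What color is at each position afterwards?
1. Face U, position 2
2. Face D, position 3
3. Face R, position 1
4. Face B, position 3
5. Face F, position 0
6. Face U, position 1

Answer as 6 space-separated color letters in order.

After move 1 (F'): F=GGGG U=WWRR R=YRYR D=OOYY L=OWOW
After move 2 (F'): F=GGGG U=WWYY R=OROR D=WWYY L=OROR
After move 3 (R'): R=RROO U=WBYB F=GWGY D=WGYG B=YBWB
Query 1: U[2] = Y
Query 2: D[3] = G
Query 3: R[1] = R
Query 4: B[3] = B
Query 5: F[0] = G
Query 6: U[1] = B

Answer: Y G R B G B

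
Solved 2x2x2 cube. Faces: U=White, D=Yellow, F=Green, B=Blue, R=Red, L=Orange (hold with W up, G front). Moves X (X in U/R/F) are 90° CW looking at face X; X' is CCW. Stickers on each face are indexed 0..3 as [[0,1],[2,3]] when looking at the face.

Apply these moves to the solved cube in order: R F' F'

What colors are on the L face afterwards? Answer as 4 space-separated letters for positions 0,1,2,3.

Answer: O R O R

Derivation:
After move 1 (R): R=RRRR U=WGWG F=GYGY D=YBYB B=WBWB
After move 2 (F'): F=YYGG U=WGRR R=BRYR D=OOYB L=OGOW
After move 3 (F'): F=YGYG U=WGBY R=OROR D=GWYB L=OROR
Query: L face = OROR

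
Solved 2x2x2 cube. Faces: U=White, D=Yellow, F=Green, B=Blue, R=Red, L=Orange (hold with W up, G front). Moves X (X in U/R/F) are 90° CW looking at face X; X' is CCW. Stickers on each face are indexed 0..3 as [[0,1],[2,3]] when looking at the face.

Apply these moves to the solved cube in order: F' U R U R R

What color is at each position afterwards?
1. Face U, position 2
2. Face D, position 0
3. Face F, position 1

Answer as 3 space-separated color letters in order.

After move 1 (F'): F=GGGG U=WWRR R=YRYR D=OOYY L=OWOW
After move 2 (U): U=RWRW F=YRGG R=BBYR B=OWBB L=GGOW
After move 3 (R): R=YBRB U=RRRG F=YOGY D=OBYO B=WWWB
After move 4 (U): U=RRGR F=YBGY R=WWRB B=GGWB L=YOOW
After move 5 (R): R=RWBW U=RBGY F=YBGO D=OWYG B=RGRB
After move 6 (R): R=BRWW U=RBGO F=YWGG D=ORYR B=YGBB
Query 1: U[2] = G
Query 2: D[0] = O
Query 3: F[1] = W

Answer: G O W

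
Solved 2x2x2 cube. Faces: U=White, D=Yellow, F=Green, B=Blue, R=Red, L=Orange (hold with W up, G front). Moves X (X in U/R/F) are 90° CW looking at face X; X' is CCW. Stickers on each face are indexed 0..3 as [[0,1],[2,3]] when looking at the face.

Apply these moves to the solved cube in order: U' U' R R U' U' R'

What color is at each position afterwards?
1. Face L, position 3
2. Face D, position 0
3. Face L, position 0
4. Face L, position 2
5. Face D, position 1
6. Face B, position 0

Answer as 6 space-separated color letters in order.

After move 1 (U'): U=WWWW F=OOGG R=GGRR B=RRBB L=BBOO
After move 2 (U'): U=WWWW F=BBGG R=OORR B=GGBB L=RROO
After move 3 (R): R=RORO U=WBWG F=BYGY D=YBYG B=WGWB
After move 4 (R): R=RROO U=WYWY F=BBGG D=YWYW B=GGBB
After move 5 (U'): U=YYWW F=RRGG R=BBOO B=RRBB L=GGOO
After move 6 (U'): U=YWYW F=GGGG R=RROO B=BBBB L=RROO
After move 7 (R'): R=RORO U=YBYB F=GWGW D=YGYG B=WBWB
Query 1: L[3] = O
Query 2: D[0] = Y
Query 3: L[0] = R
Query 4: L[2] = O
Query 5: D[1] = G
Query 6: B[0] = W

Answer: O Y R O G W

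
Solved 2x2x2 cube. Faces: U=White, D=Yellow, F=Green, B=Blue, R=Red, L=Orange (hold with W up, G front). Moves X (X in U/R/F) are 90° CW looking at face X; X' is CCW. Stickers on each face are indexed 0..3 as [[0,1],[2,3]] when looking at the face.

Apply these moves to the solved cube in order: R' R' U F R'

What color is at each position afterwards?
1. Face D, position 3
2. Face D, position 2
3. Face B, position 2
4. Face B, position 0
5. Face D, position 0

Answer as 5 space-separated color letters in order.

Answer: R Y G W R

Derivation:
After move 1 (R'): R=RRRR U=WBWB F=GWGW D=YGYG B=YBYB
After move 2 (R'): R=RRRR U=WYWY F=GBGB D=YWYW B=GBGB
After move 3 (U): U=WWYY F=RRGB R=GBRR B=OOGB L=GBOO
After move 4 (F): F=GRBR U=WWOB R=YBYR D=RGYW L=GYOW
After move 5 (R'): R=BRYY U=WGOO F=GWBB D=RRYR B=WOGB
Query 1: D[3] = R
Query 2: D[2] = Y
Query 3: B[2] = G
Query 4: B[0] = W
Query 5: D[0] = R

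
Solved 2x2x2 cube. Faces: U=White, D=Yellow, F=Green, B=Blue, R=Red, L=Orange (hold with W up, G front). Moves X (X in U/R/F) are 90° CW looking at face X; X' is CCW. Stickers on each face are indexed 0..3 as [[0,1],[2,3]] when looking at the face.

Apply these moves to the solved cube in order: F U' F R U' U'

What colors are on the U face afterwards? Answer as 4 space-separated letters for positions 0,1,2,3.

After move 1 (F): F=GGGG U=WWOO R=WRWR D=RRYY L=OYOY
After move 2 (U'): U=WOWO F=OYGG R=GGWR B=WRBB L=BBOY
After move 3 (F): F=GOGY U=WOYB R=WGOR D=WGYY L=BROR
After move 4 (R): R=OWRG U=WOYY F=GGGY D=WBYW B=BROB
After move 5 (U'): U=OYWY F=BRGY R=GGRG B=OWOB L=BROR
After move 6 (U'): U=YYOW F=BRGY R=BRRG B=GGOB L=OWOR
Query: U face = YYOW

Answer: Y Y O W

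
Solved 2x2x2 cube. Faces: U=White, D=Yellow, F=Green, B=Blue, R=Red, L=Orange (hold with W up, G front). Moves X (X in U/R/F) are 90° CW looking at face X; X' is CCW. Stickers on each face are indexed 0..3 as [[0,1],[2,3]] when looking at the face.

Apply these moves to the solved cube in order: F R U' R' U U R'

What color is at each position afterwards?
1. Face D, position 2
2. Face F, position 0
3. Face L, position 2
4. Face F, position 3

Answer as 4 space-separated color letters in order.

Answer: Y B O G

Derivation:
After move 1 (F): F=GGGG U=WWOO R=WRWR D=RRYY L=OYOY
After move 2 (R): R=WWRR U=WGOG F=GRGY D=RBYB B=OBWB
After move 3 (U'): U=GGWO F=OYGY R=GRRR B=WWWB L=OBOY
After move 4 (R'): R=RRGR U=GWWW F=OGGO D=RYYY B=BWBB
After move 5 (U): U=WGWW F=RRGO R=BWGR B=OBBB L=OGOY
After move 6 (U): U=WWWG F=BWGO R=OBGR B=OGBB L=RROY
After move 7 (R'): R=BROG U=WBWO F=BWGG D=RWYO B=YGYB
Query 1: D[2] = Y
Query 2: F[0] = B
Query 3: L[2] = O
Query 4: F[3] = G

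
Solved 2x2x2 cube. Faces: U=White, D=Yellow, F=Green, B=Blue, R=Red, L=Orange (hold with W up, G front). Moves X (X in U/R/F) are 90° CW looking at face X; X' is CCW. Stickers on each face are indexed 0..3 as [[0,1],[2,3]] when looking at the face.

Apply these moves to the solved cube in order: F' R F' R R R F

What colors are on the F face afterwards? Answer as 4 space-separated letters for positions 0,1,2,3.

Answer: G O R G

Derivation:
After move 1 (F'): F=GGGG U=WWRR R=YRYR D=OOYY L=OWOW
After move 2 (R): R=YYRR U=WGRG F=GOGY D=OBYB B=RBWB
After move 3 (F'): F=OYGG U=WGYR R=BYOR D=WWYB L=OGOR
After move 4 (R): R=OBRY U=WYYG F=OWGB D=WWYR B=RBGB
After move 5 (R): R=ROYB U=WWYB F=OWGR D=WGYR B=GBYB
After move 6 (R): R=YRBO U=WWYR F=OGGR D=WYYG B=BBWB
After move 7 (F): F=GORG U=WWRG R=YRRO D=BYYG L=OWOY
Query: F face = GORG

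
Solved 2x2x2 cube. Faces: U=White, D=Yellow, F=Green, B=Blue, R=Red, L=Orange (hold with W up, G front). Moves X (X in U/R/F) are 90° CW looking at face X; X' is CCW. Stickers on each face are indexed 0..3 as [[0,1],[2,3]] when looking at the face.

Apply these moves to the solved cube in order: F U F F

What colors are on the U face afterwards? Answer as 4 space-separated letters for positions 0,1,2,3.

Answer: O W R R

Derivation:
After move 1 (F): F=GGGG U=WWOO R=WRWR D=RRYY L=OYOY
After move 2 (U): U=OWOW F=WRGG R=BBWR B=OYBB L=GGOY
After move 3 (F): F=GWGR U=OWYG R=OBWR D=WBYY L=GROR
After move 4 (F): F=GGRW U=OWRR R=YBGR D=WOYY L=GWOB
Query: U face = OWRR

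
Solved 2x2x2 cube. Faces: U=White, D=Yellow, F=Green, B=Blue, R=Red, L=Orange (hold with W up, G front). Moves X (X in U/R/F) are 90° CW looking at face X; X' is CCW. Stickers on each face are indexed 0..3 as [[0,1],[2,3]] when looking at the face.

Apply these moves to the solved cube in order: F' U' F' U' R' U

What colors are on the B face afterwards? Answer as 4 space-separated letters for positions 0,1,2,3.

After move 1 (F'): F=GGGG U=WWRR R=YRYR D=OOYY L=OWOW
After move 2 (U'): U=WRWR F=OWGG R=GGYR B=YRBB L=BBOW
After move 3 (F'): F=WGOG U=WRGY R=OGOR D=BWYY L=BROW
After move 4 (U'): U=RYWG F=BROG R=WGOR B=OGBB L=YROW
After move 5 (R'): R=GRWO U=RBWO F=BYOG D=BRYG B=YGWB
After move 6 (U): U=WROB F=GROG R=YGWO B=YRWB L=BYOW
Query: B face = YRWB

Answer: Y R W B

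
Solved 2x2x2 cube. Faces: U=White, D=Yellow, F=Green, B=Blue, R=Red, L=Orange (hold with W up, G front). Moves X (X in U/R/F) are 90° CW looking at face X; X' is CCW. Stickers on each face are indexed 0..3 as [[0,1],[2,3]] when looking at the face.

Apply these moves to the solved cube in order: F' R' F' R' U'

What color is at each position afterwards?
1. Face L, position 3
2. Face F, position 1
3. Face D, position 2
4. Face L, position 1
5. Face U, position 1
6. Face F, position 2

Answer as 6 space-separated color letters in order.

Answer: R B Y B Y G

Derivation:
After move 1 (F'): F=GGGG U=WWRR R=YRYR D=OOYY L=OWOW
After move 2 (R'): R=RRYY U=WBRB F=GWGR D=OGYG B=YBOB
After move 3 (F'): F=WRGG U=WBRY R=GROY D=WWYG L=OBOR
After move 4 (R'): R=RYGO U=WORY F=WBGY D=WRYG B=GBWB
After move 5 (U'): U=OYWR F=OBGY R=WBGO B=RYWB L=GBOR
Query 1: L[3] = R
Query 2: F[1] = B
Query 3: D[2] = Y
Query 4: L[1] = B
Query 5: U[1] = Y
Query 6: F[2] = G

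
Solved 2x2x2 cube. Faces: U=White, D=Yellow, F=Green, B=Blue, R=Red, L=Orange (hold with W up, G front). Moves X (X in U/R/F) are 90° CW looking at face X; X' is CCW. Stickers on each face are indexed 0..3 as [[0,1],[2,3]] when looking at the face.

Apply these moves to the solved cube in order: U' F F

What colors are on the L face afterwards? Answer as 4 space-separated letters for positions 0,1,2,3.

After move 1 (U'): U=WWWW F=OOGG R=GGRR B=RRBB L=BBOO
After move 2 (F): F=GOGO U=WWOB R=WGWR D=RGYY L=BYOY
After move 3 (F): F=GGOO U=WWYY R=OGBR D=WWYY L=BROG
Query: L face = BROG

Answer: B R O G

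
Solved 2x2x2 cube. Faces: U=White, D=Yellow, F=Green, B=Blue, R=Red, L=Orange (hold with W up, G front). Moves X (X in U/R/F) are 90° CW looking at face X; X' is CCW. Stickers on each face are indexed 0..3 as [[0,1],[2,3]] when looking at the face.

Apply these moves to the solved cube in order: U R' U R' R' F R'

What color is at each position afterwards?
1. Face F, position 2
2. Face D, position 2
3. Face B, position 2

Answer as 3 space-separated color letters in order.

Answer: G Y R

Derivation:
After move 1 (U): U=WWWW F=RRGG R=BBRR B=OOBB L=GGOO
After move 2 (R'): R=BRBR U=WBWO F=RWGW D=YRYG B=YOYB
After move 3 (U): U=WWOB F=BRGW R=YOBR B=GGYB L=RWOO
After move 4 (R'): R=ORYB U=WYOG F=BWGB D=YRYW B=GGRB
After move 5 (R'): R=RBOY U=WROG F=BYGG D=YWYB B=WGRB
After move 6 (F): F=GBGY U=WROW R=OBGY D=ORYB L=RYOW
After move 7 (R'): R=BYOG U=WROW F=GRGW D=OBYY B=BGRB
Query 1: F[2] = G
Query 2: D[2] = Y
Query 3: B[2] = R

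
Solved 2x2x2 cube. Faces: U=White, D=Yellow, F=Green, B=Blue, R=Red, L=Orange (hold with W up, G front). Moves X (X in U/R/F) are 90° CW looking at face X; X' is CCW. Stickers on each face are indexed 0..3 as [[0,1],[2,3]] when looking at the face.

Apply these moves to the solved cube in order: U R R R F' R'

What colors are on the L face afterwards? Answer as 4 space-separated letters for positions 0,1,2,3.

Answer: G O O W

Derivation:
After move 1 (U): U=WWWW F=RRGG R=BBRR B=OOBB L=GGOO
After move 2 (R): R=RBRB U=WRWG F=RYGY D=YBYO B=WOWB
After move 3 (R): R=RRBB U=WYWY F=RBGO D=YWYW B=GORB
After move 4 (R): R=BRBR U=WBWO F=RWGW D=YRYG B=YOYB
After move 5 (F'): F=WWRG U=WBBB R=RRYR D=GOYG L=GOOW
After move 6 (R'): R=RRRY U=WYBY F=WBRB D=GWYG B=GOOB
Query: L face = GOOW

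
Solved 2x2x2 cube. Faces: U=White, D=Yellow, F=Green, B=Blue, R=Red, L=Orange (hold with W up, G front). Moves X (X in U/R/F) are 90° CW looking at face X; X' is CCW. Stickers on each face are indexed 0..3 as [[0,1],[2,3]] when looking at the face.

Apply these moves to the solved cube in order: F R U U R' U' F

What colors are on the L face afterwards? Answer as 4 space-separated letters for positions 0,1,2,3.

After move 1 (F): F=GGGG U=WWOO R=WRWR D=RRYY L=OYOY
After move 2 (R): R=WWRR U=WGOG F=GRGY D=RBYB B=OBWB
After move 3 (U): U=OWGG F=WWGY R=OBRR B=OYWB L=GROY
After move 4 (U): U=GOGW F=OBGY R=OYRR B=GRWB L=WWOY
After move 5 (R'): R=YROR U=GWGG F=OOGW D=RBYY B=BRBB
After move 6 (U'): U=WGGG F=WWGW R=OOOR B=YRBB L=BROY
After move 7 (F): F=GWWW U=WGYR R=GOGR D=OOYY L=BROB
Query: L face = BROB

Answer: B R O B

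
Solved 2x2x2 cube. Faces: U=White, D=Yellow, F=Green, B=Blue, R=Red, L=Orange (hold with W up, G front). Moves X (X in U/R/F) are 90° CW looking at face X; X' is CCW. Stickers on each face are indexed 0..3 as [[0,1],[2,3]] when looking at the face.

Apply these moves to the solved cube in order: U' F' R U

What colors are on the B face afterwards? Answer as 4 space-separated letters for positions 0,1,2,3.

After move 1 (U'): U=WWWW F=OOGG R=GGRR B=RRBB L=BBOO
After move 2 (F'): F=OGOG U=WWGR R=YGYR D=BOYY L=BWOW
After move 3 (R): R=YYRG U=WGGG F=OOOY D=BBYR B=RRWB
After move 4 (U): U=GWGG F=YYOY R=RRRG B=BWWB L=OOOW
Query: B face = BWWB

Answer: B W W B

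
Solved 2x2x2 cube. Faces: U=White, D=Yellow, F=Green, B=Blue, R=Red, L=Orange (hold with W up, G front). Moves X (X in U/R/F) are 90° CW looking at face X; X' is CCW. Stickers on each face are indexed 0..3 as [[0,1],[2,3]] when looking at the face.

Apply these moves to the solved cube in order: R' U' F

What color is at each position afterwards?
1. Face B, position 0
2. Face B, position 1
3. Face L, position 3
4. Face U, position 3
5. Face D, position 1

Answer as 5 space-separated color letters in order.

After move 1 (R'): R=RRRR U=WBWB F=GWGW D=YGYG B=YBYB
After move 2 (U'): U=BBWW F=OOGW R=GWRR B=RRYB L=YBOO
After move 3 (F): F=GOWO U=BBOB R=WWWR D=RGYG L=YYOG
Query 1: B[0] = R
Query 2: B[1] = R
Query 3: L[3] = G
Query 4: U[3] = B
Query 5: D[1] = G

Answer: R R G B G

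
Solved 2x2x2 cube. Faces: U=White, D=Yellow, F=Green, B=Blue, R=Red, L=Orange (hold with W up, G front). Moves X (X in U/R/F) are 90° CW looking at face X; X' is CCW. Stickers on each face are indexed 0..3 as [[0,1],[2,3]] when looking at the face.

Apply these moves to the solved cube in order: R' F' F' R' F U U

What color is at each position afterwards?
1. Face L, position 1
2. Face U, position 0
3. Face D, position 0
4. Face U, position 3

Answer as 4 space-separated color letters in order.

Answer: R R O W

Derivation:
After move 1 (R'): R=RRRR U=WBWB F=GWGW D=YGYG B=YBYB
After move 2 (F'): F=WWGG U=WBRR R=GRYR D=OOYG L=OBOW
After move 3 (F'): F=WGWG U=WBGY R=OROR D=BWYG L=OROR
After move 4 (R'): R=RROO U=WYGY F=WBWY D=BGYG B=GBWB
After move 5 (F): F=WWYB U=WYRR R=GRYO D=ORYG L=OBOG
After move 6 (U): U=RWRY F=GRYB R=GBYO B=OBWB L=WWOG
After move 7 (U): U=RRYW F=GBYB R=OBYO B=WWWB L=GROG
Query 1: L[1] = R
Query 2: U[0] = R
Query 3: D[0] = O
Query 4: U[3] = W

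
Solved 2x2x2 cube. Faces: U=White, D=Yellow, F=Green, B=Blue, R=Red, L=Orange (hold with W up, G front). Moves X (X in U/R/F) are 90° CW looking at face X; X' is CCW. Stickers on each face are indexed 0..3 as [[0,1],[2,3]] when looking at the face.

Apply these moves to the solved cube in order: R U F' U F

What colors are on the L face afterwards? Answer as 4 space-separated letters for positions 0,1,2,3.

After move 1 (R): R=RRRR U=WGWG F=GYGY D=YBYB B=WBWB
After move 2 (U): U=WWGG F=RRGY R=WBRR B=OOWB L=GYOO
After move 3 (F'): F=RYRG U=WWWR R=BBYR D=YOYB L=GGOG
After move 4 (U): U=WWRW F=BBRG R=OOYR B=GGWB L=RYOG
After move 5 (F): F=RBGB U=WWGY R=ROWR D=YOYB L=RYOO
Query: L face = RYOO

Answer: R Y O O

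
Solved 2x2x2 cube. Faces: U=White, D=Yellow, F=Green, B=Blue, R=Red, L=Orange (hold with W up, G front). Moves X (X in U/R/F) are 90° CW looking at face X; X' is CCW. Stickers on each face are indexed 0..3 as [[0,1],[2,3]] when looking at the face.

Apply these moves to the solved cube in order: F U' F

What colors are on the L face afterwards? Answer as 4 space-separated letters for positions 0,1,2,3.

Answer: B R O R

Derivation:
After move 1 (F): F=GGGG U=WWOO R=WRWR D=RRYY L=OYOY
After move 2 (U'): U=WOWO F=OYGG R=GGWR B=WRBB L=BBOY
After move 3 (F): F=GOGY U=WOYB R=WGOR D=WGYY L=BROR
Query: L face = BROR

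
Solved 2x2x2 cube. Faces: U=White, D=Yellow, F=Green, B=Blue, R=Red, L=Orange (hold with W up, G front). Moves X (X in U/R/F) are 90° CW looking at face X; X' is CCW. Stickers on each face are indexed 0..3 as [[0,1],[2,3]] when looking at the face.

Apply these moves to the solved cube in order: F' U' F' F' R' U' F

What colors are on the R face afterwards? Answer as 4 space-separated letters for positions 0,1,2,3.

Answer: W R O B

Derivation:
After move 1 (F'): F=GGGG U=WWRR R=YRYR D=OOYY L=OWOW
After move 2 (U'): U=WRWR F=OWGG R=GGYR B=YRBB L=BBOW
After move 3 (F'): F=WGOG U=WRGY R=OGOR D=BWYY L=BROW
After move 4 (F'): F=GGWO U=WROO R=WGBR D=RWYY L=BYOG
After move 5 (R'): R=GRWB U=WBOY F=GRWO D=RGYO B=YRWB
After move 6 (U'): U=BYWO F=BYWO R=GRWB B=GRWB L=YROG
After move 7 (F): F=WBOY U=BYGR R=WROB D=WGYO L=YROG
Query: R face = WROB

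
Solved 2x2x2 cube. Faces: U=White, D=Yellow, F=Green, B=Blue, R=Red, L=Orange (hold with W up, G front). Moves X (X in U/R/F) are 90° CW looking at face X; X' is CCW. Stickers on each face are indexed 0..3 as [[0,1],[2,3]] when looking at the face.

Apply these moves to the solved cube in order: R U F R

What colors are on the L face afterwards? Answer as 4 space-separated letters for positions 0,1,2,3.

Answer: G Y O B

Derivation:
After move 1 (R): R=RRRR U=WGWG F=GYGY D=YBYB B=WBWB
After move 2 (U): U=WWGG F=RRGY R=WBRR B=OOWB L=GYOO
After move 3 (F): F=GRYR U=WWOY R=GBGR D=RWYB L=GYOB
After move 4 (R): R=GGRB U=WROR F=GWYB D=RWYO B=YOWB
Query: L face = GYOB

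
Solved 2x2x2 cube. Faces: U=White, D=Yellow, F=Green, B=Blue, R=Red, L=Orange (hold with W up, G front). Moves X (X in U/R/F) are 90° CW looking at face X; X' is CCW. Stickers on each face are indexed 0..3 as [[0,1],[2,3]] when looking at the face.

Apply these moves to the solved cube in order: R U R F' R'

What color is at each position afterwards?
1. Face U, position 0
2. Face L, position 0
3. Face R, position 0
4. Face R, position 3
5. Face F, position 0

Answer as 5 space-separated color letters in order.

After move 1 (R): R=RRRR U=WGWG F=GYGY D=YBYB B=WBWB
After move 2 (U): U=WWGG F=RRGY R=WBRR B=OOWB L=GYOO
After move 3 (R): R=RWRB U=WRGY F=RBGB D=YWYO B=GOWB
After move 4 (F'): F=BBRG U=WRRR R=WWYB D=YOYO L=GYOG
After move 5 (R'): R=WBWY U=WWRG F=BRRR D=YBYG B=OOOB
Query 1: U[0] = W
Query 2: L[0] = G
Query 3: R[0] = W
Query 4: R[3] = Y
Query 5: F[0] = B

Answer: W G W Y B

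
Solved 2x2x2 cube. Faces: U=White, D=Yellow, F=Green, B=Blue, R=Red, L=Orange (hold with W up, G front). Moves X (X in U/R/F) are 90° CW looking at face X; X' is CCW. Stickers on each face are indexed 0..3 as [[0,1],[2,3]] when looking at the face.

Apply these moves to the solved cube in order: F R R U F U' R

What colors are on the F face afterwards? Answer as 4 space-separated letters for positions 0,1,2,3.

After move 1 (F): F=GGGG U=WWOO R=WRWR D=RRYY L=OYOY
After move 2 (R): R=WWRR U=WGOG F=GRGY D=RBYB B=OBWB
After move 3 (R): R=RWRW U=WROY F=GBGB D=RWYO B=GBGB
After move 4 (U): U=OWYR F=RWGB R=GBRW B=OYGB L=GBOY
After move 5 (F): F=GRBW U=OWYB R=YBRW D=RGYO L=GROW
After move 6 (U'): U=WBOY F=GRBW R=GRRW B=YBGB L=OYOW
After move 7 (R): R=RGWR U=WROW F=GGBO D=RGYY B=YBBB
Query: F face = GGBO

Answer: G G B O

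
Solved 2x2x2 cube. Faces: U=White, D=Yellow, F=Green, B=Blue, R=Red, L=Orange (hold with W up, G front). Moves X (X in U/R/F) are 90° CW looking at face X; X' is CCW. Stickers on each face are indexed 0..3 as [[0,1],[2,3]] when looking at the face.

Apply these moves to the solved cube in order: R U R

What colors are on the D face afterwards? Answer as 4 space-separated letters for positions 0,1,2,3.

Answer: Y W Y O

Derivation:
After move 1 (R): R=RRRR U=WGWG F=GYGY D=YBYB B=WBWB
After move 2 (U): U=WWGG F=RRGY R=WBRR B=OOWB L=GYOO
After move 3 (R): R=RWRB U=WRGY F=RBGB D=YWYO B=GOWB
Query: D face = YWYO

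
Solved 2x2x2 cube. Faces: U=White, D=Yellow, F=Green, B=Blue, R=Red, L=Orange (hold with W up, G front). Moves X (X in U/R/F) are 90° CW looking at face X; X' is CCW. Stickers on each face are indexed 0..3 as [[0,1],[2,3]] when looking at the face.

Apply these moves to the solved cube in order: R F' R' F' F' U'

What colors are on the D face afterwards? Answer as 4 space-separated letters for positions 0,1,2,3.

Answer: W R Y G

Derivation:
After move 1 (R): R=RRRR U=WGWG F=GYGY D=YBYB B=WBWB
After move 2 (F'): F=YYGG U=WGRR R=BRYR D=OOYB L=OGOW
After move 3 (R'): R=RRBY U=WWRW F=YGGR D=OYYG B=BBOB
After move 4 (F'): F=GRYG U=WWRB R=YROY D=GWYG L=OWOR
After move 5 (F'): F=RGGY U=WWYO R=WRGY D=WRYG L=OBOR
After move 6 (U'): U=WOWY F=OBGY R=RGGY B=WROB L=BBOR
Query: D face = WRYG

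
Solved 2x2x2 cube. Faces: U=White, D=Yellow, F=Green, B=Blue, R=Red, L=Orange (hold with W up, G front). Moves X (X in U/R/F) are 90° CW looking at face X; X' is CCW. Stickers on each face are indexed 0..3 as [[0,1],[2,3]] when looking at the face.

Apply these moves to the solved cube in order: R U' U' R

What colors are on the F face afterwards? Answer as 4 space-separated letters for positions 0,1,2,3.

Answer: W B G B

Derivation:
After move 1 (R): R=RRRR U=WGWG F=GYGY D=YBYB B=WBWB
After move 2 (U'): U=GGWW F=OOGY R=GYRR B=RRWB L=WBOO
After move 3 (U'): U=GWGW F=WBGY R=OORR B=GYWB L=RROO
After move 4 (R): R=RORO U=GBGY F=WBGB D=YWYG B=WYWB
Query: F face = WBGB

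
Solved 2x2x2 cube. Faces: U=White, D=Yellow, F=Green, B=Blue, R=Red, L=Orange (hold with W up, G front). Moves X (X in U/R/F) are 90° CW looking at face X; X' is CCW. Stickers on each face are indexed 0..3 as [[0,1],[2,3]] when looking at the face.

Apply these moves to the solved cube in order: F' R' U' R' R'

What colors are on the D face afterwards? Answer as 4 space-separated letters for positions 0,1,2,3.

Answer: O B Y R

Derivation:
After move 1 (F'): F=GGGG U=WWRR R=YRYR D=OOYY L=OWOW
After move 2 (R'): R=RRYY U=WBRB F=GWGR D=OGYG B=YBOB
After move 3 (U'): U=BBWR F=OWGR R=GWYY B=RROB L=YBOW
After move 4 (R'): R=WYGY U=BOWR F=OBGR D=OWYR B=GRGB
After move 5 (R'): R=YYWG U=BGWG F=OOGR D=OBYR B=RRWB
Query: D face = OBYR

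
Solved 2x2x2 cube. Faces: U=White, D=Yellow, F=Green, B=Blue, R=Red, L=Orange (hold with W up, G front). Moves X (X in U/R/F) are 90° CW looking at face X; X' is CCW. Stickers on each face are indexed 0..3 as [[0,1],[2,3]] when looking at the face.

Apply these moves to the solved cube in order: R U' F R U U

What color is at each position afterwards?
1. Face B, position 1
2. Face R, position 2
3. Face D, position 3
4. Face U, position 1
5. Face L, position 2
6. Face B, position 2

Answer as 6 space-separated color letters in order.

After move 1 (R): R=RRRR U=WGWG F=GYGY D=YBYB B=WBWB
After move 2 (U'): U=GGWW F=OOGY R=GYRR B=RRWB L=WBOO
After move 3 (F): F=GOYO U=GGOB R=WYWR D=RGYB L=WYOB
After move 4 (R): R=WWRY U=GOOO F=GGYB D=RWYR B=BRGB
After move 5 (U): U=OGOO F=WWYB R=BRRY B=WYGB L=GGOB
After move 6 (U): U=OOOG F=BRYB R=WYRY B=GGGB L=WWOB
Query 1: B[1] = G
Query 2: R[2] = R
Query 3: D[3] = R
Query 4: U[1] = O
Query 5: L[2] = O
Query 6: B[2] = G

Answer: G R R O O G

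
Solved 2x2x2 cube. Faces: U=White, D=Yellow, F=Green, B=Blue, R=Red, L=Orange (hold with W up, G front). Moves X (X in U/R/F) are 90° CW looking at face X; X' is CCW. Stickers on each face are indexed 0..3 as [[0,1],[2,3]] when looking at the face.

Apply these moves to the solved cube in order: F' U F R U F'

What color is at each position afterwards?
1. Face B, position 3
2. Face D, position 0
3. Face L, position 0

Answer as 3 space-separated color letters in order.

After move 1 (F'): F=GGGG U=WWRR R=YRYR D=OOYY L=OWOW
After move 2 (U): U=RWRW F=YRGG R=BBYR B=OWBB L=GGOW
After move 3 (F): F=GYGR U=RWWG R=RBWR D=YBYY L=GOOO
After move 4 (R): R=WRRB U=RYWR F=GBGY D=YBYO B=GWWB
After move 5 (U): U=WRRY F=WRGY R=GWRB B=GOWB L=GBOO
After move 6 (F'): F=RYWG U=WRGR R=BWYB D=BOYO L=GYOR
Query 1: B[3] = B
Query 2: D[0] = B
Query 3: L[0] = G

Answer: B B G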